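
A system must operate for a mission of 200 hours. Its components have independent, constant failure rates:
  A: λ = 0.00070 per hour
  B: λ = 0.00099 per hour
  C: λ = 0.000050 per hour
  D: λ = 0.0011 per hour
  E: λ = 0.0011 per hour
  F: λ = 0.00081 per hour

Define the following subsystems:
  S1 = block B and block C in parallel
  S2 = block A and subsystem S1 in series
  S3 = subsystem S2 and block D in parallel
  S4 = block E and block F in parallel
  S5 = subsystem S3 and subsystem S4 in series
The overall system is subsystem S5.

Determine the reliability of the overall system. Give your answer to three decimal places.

0.945

R(A) = exp(−0.00070 × 200) = 0.86936
R(B) = exp(−0.00099 × 200) = 0.82037
R(C) = exp(−0.000050 × 200) = 0.99005
R(D) = exp(−0.0011 × 200) = 0.80252
R(E) = exp(−0.0011 × 200) = 0.80252
R(F) = exp(−0.00081 × 200) = 0.85044
Parallel (B and C): 1 − (1 − 0.82037)(1 − 0.99005) = 0.99821
Series (A and [0.99821]): 0.86936 × 0.99821 = 0.86780
Parallel ([0.86780] and D): 1 − (1 − 0.86780)(1 − 0.80252) = 0.97389
Parallel (E and F): 1 − (1 − 0.80252)(1 − 0.85044) = 0.97046
Series ([0.97389] and [0.97046]): 0.97389 × 0.97046 = 0.945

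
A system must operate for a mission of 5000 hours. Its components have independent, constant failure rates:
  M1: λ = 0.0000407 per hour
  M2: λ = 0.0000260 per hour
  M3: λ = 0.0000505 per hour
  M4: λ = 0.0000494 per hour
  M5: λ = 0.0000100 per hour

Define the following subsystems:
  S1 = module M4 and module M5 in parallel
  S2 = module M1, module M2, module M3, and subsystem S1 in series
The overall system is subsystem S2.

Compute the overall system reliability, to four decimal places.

R(M1) = exp(−0.0000407 × 5000) = 0.815870
R(M2) = exp(−0.0000260 × 5000) = 0.878095
R(M3) = exp(−0.0000505 × 5000) = 0.776856
R(M4) = exp(−0.0000494 × 5000) = 0.781141
R(M5) = exp(−0.0000100 × 5000) = 0.951229
Parallel (M4 and M5): 1 − (1 − 0.781141)(1 − 0.951229) = 0.989326
Series (M1, M2, M3, and [0.989326]): 0.815870 × 0.878095 × 0.776856 × 0.989326 = 0.5506

0.5506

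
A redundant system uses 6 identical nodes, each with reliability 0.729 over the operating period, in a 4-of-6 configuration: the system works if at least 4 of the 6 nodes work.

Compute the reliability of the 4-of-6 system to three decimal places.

R = Σ_{i=4}^{6} C(6,i) p^i (1−p)^{6−i} with p = 0.729
C(6,4)·0.729^4·0.271^2 = 0.31113
C(6,5)·0.729^5·0.271^1 = 0.33478
C(6,6)·0.729^6·0.271^0 = 0.15009
Sum = 0.796

0.796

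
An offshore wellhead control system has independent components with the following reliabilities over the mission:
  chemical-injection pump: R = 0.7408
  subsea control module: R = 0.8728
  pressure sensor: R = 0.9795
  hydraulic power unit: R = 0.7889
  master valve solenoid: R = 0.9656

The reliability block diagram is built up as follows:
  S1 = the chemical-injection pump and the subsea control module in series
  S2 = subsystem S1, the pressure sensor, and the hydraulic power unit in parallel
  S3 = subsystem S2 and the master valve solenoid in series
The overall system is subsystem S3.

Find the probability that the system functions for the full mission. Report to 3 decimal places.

Series (chemical-injection pump and subsea control module): 0.74080 × 0.87280 = 0.64657
Parallel ([0.64657], pressure sensor, and hydraulic power unit): 1 − (1 − 0.64657)(1 − 0.97950)(1 − 0.78890) = 0.99847
Series ([0.99847] and master valve solenoid): 0.99847 × 0.96560 = 0.964

0.964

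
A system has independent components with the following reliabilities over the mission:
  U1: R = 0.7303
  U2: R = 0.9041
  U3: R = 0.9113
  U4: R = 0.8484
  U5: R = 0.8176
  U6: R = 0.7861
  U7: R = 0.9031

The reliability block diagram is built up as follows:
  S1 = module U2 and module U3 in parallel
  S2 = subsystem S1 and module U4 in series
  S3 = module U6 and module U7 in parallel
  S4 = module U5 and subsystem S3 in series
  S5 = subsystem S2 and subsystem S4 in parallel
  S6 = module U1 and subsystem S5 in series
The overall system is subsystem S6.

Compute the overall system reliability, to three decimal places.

Parallel (U2 and U3): 1 − (1 − 0.90410)(1 − 0.91130) = 0.99149
Series ([0.99149] and U4): 0.99149 × 0.84840 = 0.84118
Parallel (U6 and U7): 1 − (1 − 0.78610)(1 − 0.90310) = 0.97927
Series (U5 and [0.97927]): 0.81760 × 0.97927 = 0.80065
Parallel ([0.84118] and [0.80065]): 1 − (1 − 0.84118)(1 − 0.80065) = 0.96834
Series (U1 and [0.96834]): 0.73030 × 0.96834 = 0.707

0.707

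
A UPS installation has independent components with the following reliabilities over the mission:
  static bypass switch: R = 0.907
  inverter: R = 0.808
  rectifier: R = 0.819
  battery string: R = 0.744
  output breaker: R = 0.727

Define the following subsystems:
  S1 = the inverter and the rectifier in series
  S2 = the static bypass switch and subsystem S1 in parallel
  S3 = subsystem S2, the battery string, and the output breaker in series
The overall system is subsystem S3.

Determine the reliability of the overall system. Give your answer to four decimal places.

Series (inverter and rectifier): 0.808000 × 0.819000 = 0.661752
Parallel (static bypass switch and [0.661752]): 1 − (1 − 0.907000)(1 − 0.661752) = 0.968543
Series ([0.968543], battery string, and output breaker): 0.968543 × 0.744000 × 0.727000 = 0.5239

0.5239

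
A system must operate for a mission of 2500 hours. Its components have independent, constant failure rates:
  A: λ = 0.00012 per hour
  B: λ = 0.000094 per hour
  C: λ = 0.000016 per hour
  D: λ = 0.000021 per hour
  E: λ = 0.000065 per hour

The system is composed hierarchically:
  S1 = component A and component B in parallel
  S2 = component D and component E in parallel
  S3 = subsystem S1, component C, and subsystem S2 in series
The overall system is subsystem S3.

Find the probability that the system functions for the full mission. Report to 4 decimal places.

R(A) = exp(−0.00012 × 2500) = 0.740818
R(B) = exp(−0.000094 × 2500) = 0.790571
R(C) = exp(−0.000016 × 2500) = 0.960789
R(D) = exp(−0.000021 × 2500) = 0.948854
R(E) = exp(−0.000065 × 2500) = 0.850016
Parallel (A and B): 1 − (1 − 0.740818)(1 − 0.790571) = 0.945720
Parallel (D and E): 1 − (1 − 0.948854)(1 − 0.850016) = 0.992329
Series ([0.945720], C, and [0.992329]): 0.945720 × 0.960789 × 0.992329 = 0.9017

0.9017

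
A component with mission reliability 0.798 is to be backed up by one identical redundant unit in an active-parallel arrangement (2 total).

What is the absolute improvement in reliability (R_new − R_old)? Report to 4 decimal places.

0.1612

R_before = 0.798
R_after = 1 − (1 − 0.798)^2 = 0.9592
ΔR = 0.9592 − 0.798 = 0.1612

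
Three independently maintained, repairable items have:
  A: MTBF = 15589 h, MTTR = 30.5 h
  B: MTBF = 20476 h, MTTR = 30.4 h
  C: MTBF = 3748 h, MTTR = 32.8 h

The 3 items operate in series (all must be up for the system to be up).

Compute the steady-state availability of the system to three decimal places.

A(A) = MTBF/(MTBF+MTTR) = 15589/(15589+30.5) = 0.998047
A(B) = MTBF/(MTBF+MTTR) = 20476/(20476+30.4) = 0.998518
A(C) = MTBF/(MTBF+MTTR) = 3748/(3748+32.8) = 0.991325
Series availability: 0.998047 × 0.998518 × 0.991325 = 0.988

0.988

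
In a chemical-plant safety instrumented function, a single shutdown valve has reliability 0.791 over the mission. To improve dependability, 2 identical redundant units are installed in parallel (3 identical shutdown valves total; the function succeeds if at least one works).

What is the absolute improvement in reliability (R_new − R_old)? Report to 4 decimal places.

R_before = 0.791
R_after = 1 − (1 − 0.791)^3 = 0.9909
ΔR = 0.9909 − 0.791 = 0.1999

0.1999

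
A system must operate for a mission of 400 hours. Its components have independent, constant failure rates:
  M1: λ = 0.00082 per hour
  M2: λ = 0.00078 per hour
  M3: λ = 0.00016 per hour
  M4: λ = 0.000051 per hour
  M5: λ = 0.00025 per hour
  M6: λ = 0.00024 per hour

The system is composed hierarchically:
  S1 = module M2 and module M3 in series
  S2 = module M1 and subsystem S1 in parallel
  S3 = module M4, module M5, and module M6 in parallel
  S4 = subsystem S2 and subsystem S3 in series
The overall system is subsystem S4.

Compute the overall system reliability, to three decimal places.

0.912

R(M1) = exp(−0.00082 × 400) = 0.72036
R(M2) = exp(−0.00078 × 400) = 0.73198
R(M3) = exp(−0.00016 × 400) = 0.93800
R(M4) = exp(−0.000051 × 400) = 0.97981
R(M5) = exp(−0.00025 × 400) = 0.90484
R(M6) = exp(−0.00024 × 400) = 0.90846
Series (M2 and M3): 0.73198 × 0.93800 = 0.68660
Parallel (M1 and [0.68660]): 1 − (1 − 0.72036)(1 − 0.68660) = 0.91236
Parallel (M4, M5, and M6): 1 − (1 − 0.97981)(1 − 0.90484)(1 − 0.90846) = 0.99982
Series ([0.91236] and [0.99982]): 0.91236 × 0.99982 = 0.912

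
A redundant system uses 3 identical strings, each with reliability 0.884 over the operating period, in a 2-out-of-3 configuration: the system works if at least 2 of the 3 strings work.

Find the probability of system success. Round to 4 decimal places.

0.9628

R = Σ_{i=2}^{3} C(3,i) p^i (1−p)^{3−i} with p = 0.884
C(3,2)·0.884^2·0.116^1 = 0.271947
C(3,3)·0.884^3·0.116^0 = 0.690807
Sum = 0.9628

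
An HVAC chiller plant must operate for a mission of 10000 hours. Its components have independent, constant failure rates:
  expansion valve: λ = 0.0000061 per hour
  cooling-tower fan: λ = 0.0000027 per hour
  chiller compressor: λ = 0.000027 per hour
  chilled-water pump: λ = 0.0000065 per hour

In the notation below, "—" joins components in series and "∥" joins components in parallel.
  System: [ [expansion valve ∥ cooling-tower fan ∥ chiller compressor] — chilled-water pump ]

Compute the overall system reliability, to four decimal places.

0.9367

R(expansion valve) = exp(−0.0000061 × 10000) = 0.940823
R(cooling-tower fan) = exp(−0.0000027 × 10000) = 0.973361
R(chiller compressor) = exp(−0.000027 × 10000) = 0.763379
R(chilled-water pump) = exp(−0.0000065 × 10000) = 0.937067
Parallel (expansion valve, cooling-tower fan, and chiller compressor): 1 − (1 − 0.940823)(1 − 0.973361)(1 − 0.763379) = 0.999627
Series ([0.999627] and chilled-water pump): 0.999627 × 0.937067 = 0.9367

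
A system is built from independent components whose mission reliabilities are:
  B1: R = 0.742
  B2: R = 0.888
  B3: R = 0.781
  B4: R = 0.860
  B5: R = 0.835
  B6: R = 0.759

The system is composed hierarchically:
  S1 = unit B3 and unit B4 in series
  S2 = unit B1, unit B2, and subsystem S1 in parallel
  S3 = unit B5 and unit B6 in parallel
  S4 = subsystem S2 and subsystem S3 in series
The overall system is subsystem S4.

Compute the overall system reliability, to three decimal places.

0.951

Series (B3 and B4): 0.78100 × 0.86000 = 0.67166
Parallel (B1, B2, and [0.67166]): 1 − (1 − 0.74200)(1 − 0.88800)(1 − 0.67166) = 0.99051
Parallel (B5 and B6): 1 − (1 − 0.83500)(1 − 0.75900) = 0.96024
Series ([0.99051] and [0.96024]): 0.99051 × 0.96024 = 0.951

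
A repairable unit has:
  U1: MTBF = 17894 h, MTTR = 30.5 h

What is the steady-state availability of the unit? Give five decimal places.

A(U1) = MTBF/(MTBF+MTTR) = 17894/(17894+30.5) = 0.99830

0.99830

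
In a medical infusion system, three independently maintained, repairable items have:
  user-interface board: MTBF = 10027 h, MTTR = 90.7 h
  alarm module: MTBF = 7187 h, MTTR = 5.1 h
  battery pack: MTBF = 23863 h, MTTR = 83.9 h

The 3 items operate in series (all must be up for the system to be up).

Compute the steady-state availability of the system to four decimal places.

0.9869

A(user-interface board) = MTBF/(MTBF+MTTR) = 10027/(10027+90.7) = 0.991036
A(alarm module) = MTBF/(MTBF+MTTR) = 7187/(7187+5.1) = 0.999291
A(battery pack) = MTBF/(MTBF+MTTR) = 23863/(23863+83.9) = 0.996496
Series availability: 0.991036 × 0.999291 × 0.996496 = 0.9869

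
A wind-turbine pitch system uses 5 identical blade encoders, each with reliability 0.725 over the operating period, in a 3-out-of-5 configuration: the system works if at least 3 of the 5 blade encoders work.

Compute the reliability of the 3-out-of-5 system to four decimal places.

0.8684

R = Σ_{i=3}^{5} C(5,i) p^i (1−p)^{5−i} with p = 0.725
C(5,3)·0.725^3·0.275^2 = 0.288190
C(5,4)·0.725^4·0.275^1 = 0.379887
C(5,5)·0.725^5·0.275^0 = 0.200304
Sum = 0.8684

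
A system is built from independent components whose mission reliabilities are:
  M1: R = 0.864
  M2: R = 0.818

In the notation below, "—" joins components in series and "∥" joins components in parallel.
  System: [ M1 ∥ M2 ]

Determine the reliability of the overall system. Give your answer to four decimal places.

0.9752

Parallel (M1 and M2): 1 − (1 − 0.864000)(1 − 0.818000) = 0.9752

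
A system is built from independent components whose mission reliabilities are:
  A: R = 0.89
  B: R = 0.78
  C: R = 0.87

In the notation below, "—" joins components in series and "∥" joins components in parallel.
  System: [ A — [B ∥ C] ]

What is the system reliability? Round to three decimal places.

0.865

Parallel (B and C): 1 − (1 − 0.78000)(1 − 0.87000) = 0.97140
Series (A and [0.97140]): 0.89000 × 0.97140 = 0.865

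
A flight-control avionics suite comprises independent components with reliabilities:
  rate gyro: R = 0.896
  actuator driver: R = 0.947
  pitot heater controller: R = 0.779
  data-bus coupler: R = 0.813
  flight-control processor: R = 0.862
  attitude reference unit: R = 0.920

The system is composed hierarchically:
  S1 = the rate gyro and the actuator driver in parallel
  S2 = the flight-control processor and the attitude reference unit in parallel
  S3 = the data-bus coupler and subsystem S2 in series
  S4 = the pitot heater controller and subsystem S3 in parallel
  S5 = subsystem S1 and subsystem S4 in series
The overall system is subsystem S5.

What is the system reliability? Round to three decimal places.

0.951

Parallel (rate gyro and actuator driver): 1 − (1 − 0.89600)(1 − 0.94700) = 0.99449
Parallel (flight-control processor and attitude reference unit): 1 − (1 − 0.86200)(1 − 0.92000) = 0.98896
Series (data-bus coupler and [0.98896]): 0.81300 × 0.98896 = 0.80402
Parallel (pitot heater controller and [0.80402]): 1 − (1 − 0.77900)(1 − 0.80402) = 0.95669
Series ([0.99449] and [0.95669]): 0.99449 × 0.95669 = 0.951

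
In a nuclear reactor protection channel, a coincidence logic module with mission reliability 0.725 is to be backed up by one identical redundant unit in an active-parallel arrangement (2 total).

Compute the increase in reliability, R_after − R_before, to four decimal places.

R_before = 0.725
R_after = 1 − (1 − 0.725)^2 = 0.9244
ΔR = 0.9244 − 0.725 = 0.1994

0.1994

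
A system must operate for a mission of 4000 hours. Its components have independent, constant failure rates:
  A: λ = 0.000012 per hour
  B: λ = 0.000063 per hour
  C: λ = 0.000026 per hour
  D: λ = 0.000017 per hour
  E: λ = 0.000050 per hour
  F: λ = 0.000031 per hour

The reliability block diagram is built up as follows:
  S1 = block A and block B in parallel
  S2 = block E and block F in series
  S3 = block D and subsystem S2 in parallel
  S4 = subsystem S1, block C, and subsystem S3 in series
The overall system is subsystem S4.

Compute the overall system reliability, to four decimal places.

R(A) = exp(−0.000012 × 4000) = 0.953134
R(B) = exp(−0.000063 × 4000) = 0.777245
R(C) = exp(−0.000026 × 4000) = 0.901225
R(D) = exp(−0.000017 × 4000) = 0.934260
R(E) = exp(−0.000050 × 4000) = 0.818731
R(F) = exp(−0.000031 × 4000) = 0.883380
Parallel (A and B): 1 − (1 − 0.953134)(1 − 0.777245) = 0.989560
Series (E and F): 0.818731 × 0.883380 = 0.723251
Parallel (D and [0.723251]): 1 − (1 − 0.934260)(1 − 0.723251) = 0.981807
Series ([0.989560], C, and [0.981807]): 0.989560 × 0.901225 × 0.981807 = 0.8756

0.8756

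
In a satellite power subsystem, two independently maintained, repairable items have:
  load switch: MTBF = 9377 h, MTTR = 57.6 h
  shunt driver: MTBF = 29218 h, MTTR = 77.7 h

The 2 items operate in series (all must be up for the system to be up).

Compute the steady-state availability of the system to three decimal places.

0.991

A(load switch) = MTBF/(MTBF+MTTR) = 9377/(9377+57.6) = 0.993895
A(shunt driver) = MTBF/(MTBF+MTTR) = 29218/(29218+77.7) = 0.997348
Series availability: 0.993895 × 0.997348 = 0.991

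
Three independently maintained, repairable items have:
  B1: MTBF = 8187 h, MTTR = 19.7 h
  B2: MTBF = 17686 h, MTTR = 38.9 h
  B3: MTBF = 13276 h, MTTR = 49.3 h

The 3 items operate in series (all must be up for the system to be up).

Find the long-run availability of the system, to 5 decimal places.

0.99173

A(B1) = MTBF/(MTBF+MTTR) = 8187/(8187+19.7) = 0.997600
A(B2) = MTBF/(MTBF+MTTR) = 17686/(17686+38.9) = 0.997805
A(B3) = MTBF/(MTBF+MTTR) = 13276/(13276+49.3) = 0.996300
Series availability: 0.997600 × 0.997805 × 0.996300 = 0.99173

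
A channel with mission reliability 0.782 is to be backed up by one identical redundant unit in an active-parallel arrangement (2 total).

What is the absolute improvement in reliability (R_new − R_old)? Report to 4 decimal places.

R_before = 0.782
R_after = 1 − (1 − 0.782)^2 = 0.9525
ΔR = 0.9525 − 0.782 = 0.1705

0.1705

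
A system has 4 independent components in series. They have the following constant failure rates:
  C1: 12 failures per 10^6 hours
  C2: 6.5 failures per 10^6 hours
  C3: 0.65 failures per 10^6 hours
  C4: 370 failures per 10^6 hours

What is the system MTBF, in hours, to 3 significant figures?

2570

Series of exponential components: λ_sys = Σ λ_i
λ_sys = 0.000012 + 0.0000065 + 0.00000065 + 0.00037 = 3.8915e-04 /h
MTBF = 1 / λ_sys = 2570 h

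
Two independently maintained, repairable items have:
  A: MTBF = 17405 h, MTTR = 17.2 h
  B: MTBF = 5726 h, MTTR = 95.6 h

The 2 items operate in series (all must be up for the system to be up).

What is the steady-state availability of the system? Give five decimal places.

0.98261

A(A) = MTBF/(MTBF+MTTR) = 17405/(17405+17.2) = 0.999013
A(B) = MTBF/(MTBF+MTTR) = 5726/(5726+95.6) = 0.983578
Series availability: 0.999013 × 0.983578 = 0.98261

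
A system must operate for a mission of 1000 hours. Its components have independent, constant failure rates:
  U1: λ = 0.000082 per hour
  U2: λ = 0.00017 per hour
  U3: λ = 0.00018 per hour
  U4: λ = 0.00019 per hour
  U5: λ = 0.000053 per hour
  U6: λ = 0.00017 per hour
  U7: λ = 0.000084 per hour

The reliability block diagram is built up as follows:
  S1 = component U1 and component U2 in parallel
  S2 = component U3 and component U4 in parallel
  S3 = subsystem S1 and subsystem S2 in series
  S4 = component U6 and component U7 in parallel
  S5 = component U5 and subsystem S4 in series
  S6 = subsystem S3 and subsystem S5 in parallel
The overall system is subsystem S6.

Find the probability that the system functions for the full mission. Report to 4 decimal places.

0.9974

R(U1) = exp(−0.000082 × 1000) = 0.921272
R(U2) = exp(−0.00017 × 1000) = 0.843665
R(U3) = exp(−0.00018 × 1000) = 0.835270
R(U4) = exp(−0.00019 × 1000) = 0.826959
R(U5) = exp(−0.000053 × 1000) = 0.948380
R(U6) = exp(−0.00017 × 1000) = 0.843665
R(U7) = exp(−0.000084 × 1000) = 0.919431
Parallel (U1 and U2): 1 − (1 − 0.921272)(1 − 0.843665) = 0.987692
Parallel (U3 and U4): 1 − (1 − 0.835270)(1 − 0.826959) = 0.971495
Series ([0.987692] and [0.971495]): 0.987692 × 0.971495 = 0.959538
Parallel (U6 and U7): 1 − (1 − 0.843665)(1 − 0.919431) = 0.987404
Series (U5 and [0.987404]): 0.948380 × 0.987404 = 0.936434
Parallel ([0.959538] and [0.936434]): 1 − (1 − 0.959538)(1 − 0.936434) = 0.9974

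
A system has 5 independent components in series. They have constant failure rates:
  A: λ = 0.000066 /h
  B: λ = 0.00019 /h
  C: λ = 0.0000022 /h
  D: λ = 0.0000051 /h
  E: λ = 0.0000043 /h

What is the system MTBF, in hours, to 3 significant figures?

3740

Series of exponential components: λ_sys = Σ λ_i
λ_sys = 0.000066 + 0.00019 + 0.0000022 + 0.0000051 + 0.0000043 = 2.6760e-04 /h
MTBF = 1 / λ_sys = 3740 h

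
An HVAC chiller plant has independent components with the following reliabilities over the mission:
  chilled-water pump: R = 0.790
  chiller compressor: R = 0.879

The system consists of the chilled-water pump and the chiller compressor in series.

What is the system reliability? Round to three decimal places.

Series (chilled-water pump and chiller compressor): 0.79000 × 0.87900 = 0.694

0.694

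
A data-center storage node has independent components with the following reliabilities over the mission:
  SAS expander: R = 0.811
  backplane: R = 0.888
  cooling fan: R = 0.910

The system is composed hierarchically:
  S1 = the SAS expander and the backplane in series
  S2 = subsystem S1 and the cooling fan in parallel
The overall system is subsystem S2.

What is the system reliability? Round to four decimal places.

Series (SAS expander and backplane): 0.811000 × 0.888000 = 0.720168
Parallel ([0.720168] and cooling fan): 1 − (1 − 0.720168)(1 − 0.910000) = 0.9748

0.9748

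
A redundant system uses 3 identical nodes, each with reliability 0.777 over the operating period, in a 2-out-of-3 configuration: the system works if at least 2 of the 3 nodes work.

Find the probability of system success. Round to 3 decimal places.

R = Σ_{i=2}^{3} C(3,i) p^i (1−p)^{3−i} with p = 0.777
C(3,2)·0.777^2·0.223^1 = 0.40389
C(3,3)·0.777^3·0.223^0 = 0.46910
Sum = 0.873

0.873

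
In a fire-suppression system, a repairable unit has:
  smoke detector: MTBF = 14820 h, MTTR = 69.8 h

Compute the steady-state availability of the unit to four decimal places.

A(smoke detector) = MTBF/(MTBF+MTTR) = 14820/(14820+69.8) = 0.9953

0.9953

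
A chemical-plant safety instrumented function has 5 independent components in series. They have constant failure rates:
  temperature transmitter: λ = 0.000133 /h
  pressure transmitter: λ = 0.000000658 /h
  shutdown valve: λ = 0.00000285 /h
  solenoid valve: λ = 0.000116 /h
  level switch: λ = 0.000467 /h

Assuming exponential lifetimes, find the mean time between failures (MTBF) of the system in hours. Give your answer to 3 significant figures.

1390

Series of exponential components: λ_sys = Σ λ_i
λ_sys = 0.000133 + 0.000000658 + 0.00000285 + 0.000116 + 0.000467 = 7.1951e-04 /h
MTBF = 1 / λ_sys = 1390 h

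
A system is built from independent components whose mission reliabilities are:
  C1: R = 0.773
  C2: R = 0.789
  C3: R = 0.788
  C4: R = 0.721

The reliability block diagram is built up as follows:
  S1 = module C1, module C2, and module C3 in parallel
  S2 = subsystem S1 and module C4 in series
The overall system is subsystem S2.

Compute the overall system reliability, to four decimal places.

Parallel (C1, C2, and C3): 1 − (1 − 0.773000)(1 − 0.789000)(1 − 0.788000) = 0.989846
Series ([0.989846] and C4): 0.989846 × 0.721000 = 0.7137

0.7137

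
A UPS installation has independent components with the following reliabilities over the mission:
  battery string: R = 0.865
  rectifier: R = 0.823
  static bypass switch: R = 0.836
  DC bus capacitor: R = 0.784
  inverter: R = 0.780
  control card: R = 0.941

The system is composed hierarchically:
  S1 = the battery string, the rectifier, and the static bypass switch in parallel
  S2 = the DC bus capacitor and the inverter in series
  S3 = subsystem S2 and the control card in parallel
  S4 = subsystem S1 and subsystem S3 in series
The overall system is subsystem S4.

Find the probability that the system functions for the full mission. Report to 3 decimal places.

Parallel (battery string, rectifier, and static bypass switch): 1 − (1 − 0.86500)(1 − 0.82300)(1 − 0.83600) = 0.99608
Series (DC bus capacitor and inverter): 0.78400 × 0.78000 = 0.61152
Parallel ([0.61152] and control card): 1 − (1 − 0.61152)(1 − 0.94100) = 0.97708
Series ([0.99608] and [0.97708]): 0.99608 × 0.97708 = 0.973

0.973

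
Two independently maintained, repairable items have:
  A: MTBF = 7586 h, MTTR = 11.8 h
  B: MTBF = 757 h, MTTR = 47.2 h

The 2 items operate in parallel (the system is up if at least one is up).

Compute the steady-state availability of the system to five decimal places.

0.99991

A(A) = MTBF/(MTBF+MTTR) = 7586/(7586+11.8) = 0.998447
A(B) = MTBF/(MTBF+MTTR) = 757/(757+47.2) = 0.941308
Parallel availability: 1 − (1 − 0.998447)(1 − 0.941308) = 0.99991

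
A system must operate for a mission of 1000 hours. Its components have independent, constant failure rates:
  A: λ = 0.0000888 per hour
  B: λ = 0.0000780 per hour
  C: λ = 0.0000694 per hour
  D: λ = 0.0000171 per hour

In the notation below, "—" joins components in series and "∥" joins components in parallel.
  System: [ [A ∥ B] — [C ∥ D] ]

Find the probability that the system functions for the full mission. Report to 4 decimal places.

R(A) = exp(−0.0000888 × 1000) = 0.915029
R(B) = exp(−0.0000780 × 1000) = 0.924964
R(C) = exp(−0.0000694 × 1000) = 0.932953
R(D) = exp(−0.0000171 × 1000) = 0.983045
Parallel (A and B): 1 − (1 − 0.915029)(1 − 0.924964) = 0.993624
Parallel (C and D): 1 − (1 − 0.932953)(1 − 0.983045) = 0.998863
Series ([0.993624] and [0.998863]): 0.993624 × 0.998863 = 0.9925

0.9925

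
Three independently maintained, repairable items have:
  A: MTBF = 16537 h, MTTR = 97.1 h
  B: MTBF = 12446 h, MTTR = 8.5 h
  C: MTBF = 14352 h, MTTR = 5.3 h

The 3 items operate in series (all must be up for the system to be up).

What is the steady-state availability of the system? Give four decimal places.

A(A) = MTBF/(MTBF+MTTR) = 16537/(16537+97.1) = 0.994163
A(B) = MTBF/(MTBF+MTTR) = 12446/(12446+8.5) = 0.999318
A(C) = MTBF/(MTBF+MTTR) = 14352/(14352+5.3) = 0.999631
Series availability: 0.994163 × 0.999318 × 0.999631 = 0.9931

0.9931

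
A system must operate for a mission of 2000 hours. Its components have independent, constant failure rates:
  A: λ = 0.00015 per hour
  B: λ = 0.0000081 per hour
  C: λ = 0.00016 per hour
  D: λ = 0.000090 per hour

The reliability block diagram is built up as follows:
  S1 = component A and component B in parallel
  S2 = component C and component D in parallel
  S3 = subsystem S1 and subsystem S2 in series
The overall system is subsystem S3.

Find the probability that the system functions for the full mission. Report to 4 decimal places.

R(A) = exp(−0.00015 × 2000) = 0.740818
R(B) = exp(−0.0000081 × 2000) = 0.983931
R(C) = exp(−0.00016 × 2000) = 0.726149
R(D) = exp(−0.000090 × 2000) = 0.835270
Parallel (A and B): 1 − (1 − 0.740818)(1 − 0.983931) = 0.995835
Parallel (C and D): 1 − (1 − 0.726149)(1 − 0.835270) = 0.954889
Series ([0.995835] and [0.954889]): 0.995835 × 0.954889 = 0.9509

0.9509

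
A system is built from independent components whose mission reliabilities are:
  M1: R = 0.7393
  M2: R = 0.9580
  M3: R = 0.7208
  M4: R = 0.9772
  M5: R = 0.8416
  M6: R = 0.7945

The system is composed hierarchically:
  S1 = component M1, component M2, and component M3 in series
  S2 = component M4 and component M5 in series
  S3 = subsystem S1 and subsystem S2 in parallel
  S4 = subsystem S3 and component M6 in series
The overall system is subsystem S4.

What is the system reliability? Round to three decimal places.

Series (M1, M2, and M3): 0.73930 × 0.95800 × 0.72080 = 0.51051
Series (M4 and M5): 0.97720 × 0.84160 = 0.82241
Parallel ([0.51051] and [0.82241]): 1 − (1 − 0.51051)(1 − 0.82241) = 0.91307
Series ([0.91307] and M6): 0.91307 × 0.79450 = 0.725

0.725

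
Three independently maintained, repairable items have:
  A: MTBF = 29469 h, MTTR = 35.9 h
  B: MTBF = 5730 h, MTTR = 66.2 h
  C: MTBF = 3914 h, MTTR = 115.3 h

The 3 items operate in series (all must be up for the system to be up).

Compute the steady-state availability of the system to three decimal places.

0.959

A(A) = MTBF/(MTBF+MTTR) = 29469/(29469+35.9) = 0.998783
A(B) = MTBF/(MTBF+MTTR) = 5730/(5730+66.2) = 0.988579
A(C) = MTBF/(MTBF+MTTR) = 3914/(3914+115.3) = 0.971385
Series availability: 0.998783 × 0.988579 × 0.971385 = 0.959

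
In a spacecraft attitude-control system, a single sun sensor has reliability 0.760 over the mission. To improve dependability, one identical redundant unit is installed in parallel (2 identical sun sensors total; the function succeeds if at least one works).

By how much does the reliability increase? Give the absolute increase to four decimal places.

0.1824

R_before = 0.760
R_after = 1 − (1 − 0.760)^2 = 0.9424
ΔR = 0.9424 − 0.760 = 0.1824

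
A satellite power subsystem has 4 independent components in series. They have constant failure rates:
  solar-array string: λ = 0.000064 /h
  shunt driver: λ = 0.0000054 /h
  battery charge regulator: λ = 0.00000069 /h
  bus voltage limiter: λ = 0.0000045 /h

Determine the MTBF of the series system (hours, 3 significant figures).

Series of exponential components: λ_sys = Σ λ_i
λ_sys = 0.000064 + 0.0000054 + 0.00000069 + 0.0000045 = 7.4590e-05 /h
MTBF = 1 / λ_sys = 13400 h

13400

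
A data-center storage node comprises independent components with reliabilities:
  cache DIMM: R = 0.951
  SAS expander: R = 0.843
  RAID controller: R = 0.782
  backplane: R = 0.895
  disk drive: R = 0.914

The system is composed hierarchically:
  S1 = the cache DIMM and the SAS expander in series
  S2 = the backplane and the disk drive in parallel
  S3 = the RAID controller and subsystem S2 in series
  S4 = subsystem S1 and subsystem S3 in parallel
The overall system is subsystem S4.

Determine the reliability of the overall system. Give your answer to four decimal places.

0.9554

Series (cache DIMM and SAS expander): 0.951000 × 0.843000 = 0.801693
Parallel (backplane and disk drive): 1 − (1 − 0.895000)(1 − 0.914000) = 0.990970
Series (RAID controller and [0.990970]): 0.782000 × 0.990970 = 0.774939
Parallel ([0.801693] and [0.774939]): 1 − (1 − 0.801693)(1 − 0.774939) = 0.9554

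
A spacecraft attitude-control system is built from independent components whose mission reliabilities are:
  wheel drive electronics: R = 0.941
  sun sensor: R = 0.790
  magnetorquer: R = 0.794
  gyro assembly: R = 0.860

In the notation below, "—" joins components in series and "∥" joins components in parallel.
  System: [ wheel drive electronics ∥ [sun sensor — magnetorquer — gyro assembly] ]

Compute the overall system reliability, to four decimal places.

Series (sun sensor, magnetorquer, and gyro assembly): 0.790000 × 0.794000 × 0.860000 = 0.539444
Parallel (wheel drive electronics and [0.539444]): 1 − (1 − 0.941000)(1 − 0.539444) = 0.9728

0.9728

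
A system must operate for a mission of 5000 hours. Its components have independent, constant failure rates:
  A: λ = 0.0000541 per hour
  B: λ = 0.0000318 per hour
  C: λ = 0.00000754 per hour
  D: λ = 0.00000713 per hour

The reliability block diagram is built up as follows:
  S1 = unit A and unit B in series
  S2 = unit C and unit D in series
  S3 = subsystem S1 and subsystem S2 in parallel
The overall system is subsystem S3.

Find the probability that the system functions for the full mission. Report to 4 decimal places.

R(A) = exp(−0.0000541 × 5000) = 0.762998
R(B) = exp(−0.0000318 × 5000) = 0.852996
R(C) = exp(−0.00000754 × 5000) = 0.963002
R(D) = exp(−0.00000713 × 5000) = 0.964978
Series (A and B): 0.762998 × 0.852996 = 0.650834
Series (C and D): 0.963002 × 0.964978 = 0.929276
Parallel ([0.650834] and [0.929276]): 1 − (1 − 0.650834)(1 − 0.929276) = 0.9753

0.9753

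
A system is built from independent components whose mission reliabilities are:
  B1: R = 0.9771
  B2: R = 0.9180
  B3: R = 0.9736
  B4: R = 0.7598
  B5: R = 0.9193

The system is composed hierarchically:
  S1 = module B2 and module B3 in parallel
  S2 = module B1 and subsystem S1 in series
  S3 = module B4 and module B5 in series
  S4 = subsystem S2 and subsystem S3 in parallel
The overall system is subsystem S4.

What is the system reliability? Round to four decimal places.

Parallel (B2 and B3): 1 − (1 − 0.918000)(1 − 0.973600) = 0.997835
Series (B1 and [0.997835]): 0.977100 × 0.997835 = 0.974985
Series (B4 and B5): 0.759800 × 0.919300 = 0.698484
Parallel ([0.974985] and [0.698484]): 1 − (1 − 0.974985)(1 − 0.698484) = 0.9925

0.9925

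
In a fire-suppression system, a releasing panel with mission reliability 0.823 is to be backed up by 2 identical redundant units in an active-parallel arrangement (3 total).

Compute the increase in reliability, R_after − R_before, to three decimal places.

R_before = 0.823
R_after = 1 − (1 − 0.823)^3 = 0.994
ΔR = 0.994 − 0.823 = 0.171

0.171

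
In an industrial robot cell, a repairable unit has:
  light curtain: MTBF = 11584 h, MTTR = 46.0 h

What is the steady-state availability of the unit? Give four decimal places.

0.9960

A(light curtain) = MTBF/(MTBF+MTTR) = 11584/(11584+46.0) = 0.9960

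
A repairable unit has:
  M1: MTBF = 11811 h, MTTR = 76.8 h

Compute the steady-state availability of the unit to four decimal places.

A(M1) = MTBF/(MTBF+MTTR) = 11811/(11811+76.8) = 0.9935

0.9935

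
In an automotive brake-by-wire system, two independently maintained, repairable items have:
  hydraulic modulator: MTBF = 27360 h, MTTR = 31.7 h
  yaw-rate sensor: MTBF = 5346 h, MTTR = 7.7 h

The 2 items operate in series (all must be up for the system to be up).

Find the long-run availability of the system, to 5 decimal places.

0.99741

A(hydraulic modulator) = MTBF/(MTBF+MTTR) = 27360/(27360+31.7) = 0.998843
A(yaw-rate sensor) = MTBF/(MTBF+MTTR) = 5346/(5346+7.7) = 0.998562
Series availability: 0.998843 × 0.998562 = 0.99741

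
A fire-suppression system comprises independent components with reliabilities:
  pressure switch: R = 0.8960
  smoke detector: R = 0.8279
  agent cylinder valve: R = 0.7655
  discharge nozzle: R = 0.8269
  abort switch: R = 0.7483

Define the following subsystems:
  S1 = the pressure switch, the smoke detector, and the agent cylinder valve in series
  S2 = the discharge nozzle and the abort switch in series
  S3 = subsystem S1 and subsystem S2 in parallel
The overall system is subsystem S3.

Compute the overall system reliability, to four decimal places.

0.8352

Series (pressure switch, smoke detector, and agent cylinder valve): 0.896000 × 0.827900 × 0.765500 = 0.567847
Series (discharge nozzle and abort switch): 0.826900 × 0.748300 = 0.618769
Parallel ([0.567847] and [0.618769]): 1 − (1 − 0.567847)(1 − 0.618769) = 0.8352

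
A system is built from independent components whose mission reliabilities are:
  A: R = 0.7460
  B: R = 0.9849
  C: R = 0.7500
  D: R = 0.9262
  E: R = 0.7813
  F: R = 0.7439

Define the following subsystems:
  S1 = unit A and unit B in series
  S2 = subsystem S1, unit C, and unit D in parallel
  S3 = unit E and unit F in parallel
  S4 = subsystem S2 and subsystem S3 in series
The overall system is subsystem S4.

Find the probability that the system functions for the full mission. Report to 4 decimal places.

Series (A and B): 0.746000 × 0.984900 = 0.734735
Parallel ([0.734735], C, and D): 1 − (1 − 0.734735)(1 − 0.750000)(1 − 0.926200) = 0.995106
Parallel (E and F): 1 − (1 − 0.781300)(1 − 0.743900) = 0.943991
Series ([0.995106] and [0.943991]): 0.995106 × 0.943991 = 0.9394

0.9394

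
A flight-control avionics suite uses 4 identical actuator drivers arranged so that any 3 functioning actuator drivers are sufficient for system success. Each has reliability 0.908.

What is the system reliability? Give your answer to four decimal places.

R = Σ_{i=3}^{4} C(4,i) p^i (1−p)^{4−i} with p = 0.908
C(4,3)·0.908^3·0.092^1 = 0.275490
C(4,4)·0.908^4·0.092^0 = 0.679741
Sum = 0.9552

0.9552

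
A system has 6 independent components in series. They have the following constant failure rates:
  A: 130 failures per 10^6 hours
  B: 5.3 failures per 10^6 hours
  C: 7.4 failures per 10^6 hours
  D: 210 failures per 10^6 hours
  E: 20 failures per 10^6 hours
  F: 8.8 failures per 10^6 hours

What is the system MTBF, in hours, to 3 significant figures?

Series of exponential components: λ_sys = Σ λ_i
λ_sys = 0.00013 + 0.0000053 + 0.0000074 + 0.00021 + 0.000020 + 0.0000088 = 3.8150e-04 /h
MTBF = 1 / λ_sys = 2620 h

2620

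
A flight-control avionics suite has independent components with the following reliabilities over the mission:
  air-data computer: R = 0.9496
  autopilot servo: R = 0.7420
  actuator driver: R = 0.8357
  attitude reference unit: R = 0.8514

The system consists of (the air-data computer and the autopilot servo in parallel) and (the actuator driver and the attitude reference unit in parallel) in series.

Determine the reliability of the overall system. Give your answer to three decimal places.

0.963

Parallel (air-data computer and autopilot servo): 1 − (1 − 0.94960)(1 − 0.74200) = 0.98700
Parallel (actuator driver and attitude reference unit): 1 − (1 − 0.83570)(1 − 0.85140) = 0.97559
Series ([0.98700] and [0.97559]): 0.98700 × 0.97559 = 0.963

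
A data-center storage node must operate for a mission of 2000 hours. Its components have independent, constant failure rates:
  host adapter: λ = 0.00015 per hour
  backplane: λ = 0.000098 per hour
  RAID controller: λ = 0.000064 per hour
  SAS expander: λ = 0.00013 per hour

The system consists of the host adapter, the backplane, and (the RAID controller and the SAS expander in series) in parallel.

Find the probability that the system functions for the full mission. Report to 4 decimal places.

0.9852

R(host adapter) = exp(−0.00015 × 2000) = 0.740818
R(backplane) = exp(−0.000098 × 2000) = 0.822012
R(RAID controller) = exp(−0.000064 × 2000) = 0.879853
R(SAS expander) = exp(−0.00013 × 2000) = 0.771052
Series (RAID controller and SAS expander): 0.879853 × 0.771052 = 0.678412
Parallel (host adapter, backplane, and [0.678412]): 1 − (1 − 0.740818)(1 − 0.822012)(1 − 0.678412) = 0.9852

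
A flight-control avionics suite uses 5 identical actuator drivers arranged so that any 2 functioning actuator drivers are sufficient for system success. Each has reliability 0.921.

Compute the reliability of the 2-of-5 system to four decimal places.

R = Σ_{i=2}^{5} C(5,i) p^i (1−p)^{5−i} with p = 0.921
C(5,2)·0.921^2·0.079^3 = 0.004182
C(5,3)·0.921^3·0.079^2 = 0.048757
C(5,4)·0.921^4·0.079^1 = 0.284208
C(5,5)·0.921^5·0.079^0 = 0.662671
Sum = 0.9998

0.9998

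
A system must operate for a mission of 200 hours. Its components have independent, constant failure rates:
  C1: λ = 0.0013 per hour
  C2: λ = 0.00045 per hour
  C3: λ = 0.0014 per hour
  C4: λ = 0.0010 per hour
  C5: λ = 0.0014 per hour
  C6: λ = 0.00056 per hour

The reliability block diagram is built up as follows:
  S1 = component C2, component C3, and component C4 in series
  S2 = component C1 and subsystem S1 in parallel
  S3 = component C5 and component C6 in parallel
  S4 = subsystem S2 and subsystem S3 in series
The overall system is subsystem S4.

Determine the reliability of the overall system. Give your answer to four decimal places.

R(C1) = exp(−0.0013 × 200) = 0.771052
R(C2) = exp(−0.00045 × 200) = 0.913931
R(C3) = exp(−0.0014 × 200) = 0.755784
R(C4) = exp(−0.0010 × 200) = 0.818731
R(C5) = exp(−0.0014 × 200) = 0.755784
R(C6) = exp(−0.00056 × 200) = 0.894044
Series (C2, C3, and C4): 0.913931 × 0.755784 × 0.818731 = 0.565526
Parallel (C1 and [0.565526]): 1 − (1 − 0.771052)(1 − 0.565526) = 0.900528
Parallel (C5 and C6): 1 − (1 − 0.755784)(1 − 0.894044) = 0.974124
Series ([0.900528] and [0.974124]): 0.900528 × 0.974124 = 0.8772

0.8772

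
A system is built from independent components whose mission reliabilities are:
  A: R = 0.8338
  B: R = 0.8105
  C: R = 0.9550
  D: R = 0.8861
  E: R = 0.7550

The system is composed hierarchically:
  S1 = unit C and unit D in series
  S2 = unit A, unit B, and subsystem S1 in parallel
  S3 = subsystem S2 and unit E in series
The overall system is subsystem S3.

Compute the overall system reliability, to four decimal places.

Series (C and D): 0.955000 × 0.886100 = 0.846226
Parallel (A, B, and [0.846226]): 1 − (1 − 0.833800)(1 − 0.810500)(1 − 0.846226) = 0.995157
Series ([0.995157] and E): 0.995157 × 0.755000 = 0.7513

0.7513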